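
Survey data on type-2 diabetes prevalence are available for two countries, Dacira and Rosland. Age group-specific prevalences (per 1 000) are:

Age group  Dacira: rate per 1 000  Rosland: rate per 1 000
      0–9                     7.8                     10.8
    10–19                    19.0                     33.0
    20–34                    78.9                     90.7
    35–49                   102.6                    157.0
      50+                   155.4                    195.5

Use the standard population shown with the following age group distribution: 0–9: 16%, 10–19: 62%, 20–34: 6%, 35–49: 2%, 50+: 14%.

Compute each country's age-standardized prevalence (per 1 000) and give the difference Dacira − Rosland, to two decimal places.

Standard weights: 0.16, 0.62, 0.06, 0.02, 0.14.
Dacira: 0.1600×7.8 + 0.6200×19.0 + 0.0600×78.9 + 0.0200×102.6 + 0.1400×155.4 = 41.5700 per 1 000.
Rosland: 0.1600×10.8 + 0.6200×33.0 + 0.0600×90.7 + 0.0200×157.0 + 0.1400×195.5 = 58.1400 per 1 000.
Difference = 41.5700 − 58.1400 = -16.5700.

-16.57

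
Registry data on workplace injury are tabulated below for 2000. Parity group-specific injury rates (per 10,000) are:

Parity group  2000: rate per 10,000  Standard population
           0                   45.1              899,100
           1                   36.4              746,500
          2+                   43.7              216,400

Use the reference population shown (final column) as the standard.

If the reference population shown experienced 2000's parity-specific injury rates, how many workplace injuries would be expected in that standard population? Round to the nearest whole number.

Expected workplace injuries = Σ (standard pop × parity-specific rate ÷ 10,000)
= 899,100×45.1/10,000 + 746,500×36.4/10,000 + 216,400×43.7/10,000
= 4054.94 + 2717.26 + 945.67 = 7717.87.

7718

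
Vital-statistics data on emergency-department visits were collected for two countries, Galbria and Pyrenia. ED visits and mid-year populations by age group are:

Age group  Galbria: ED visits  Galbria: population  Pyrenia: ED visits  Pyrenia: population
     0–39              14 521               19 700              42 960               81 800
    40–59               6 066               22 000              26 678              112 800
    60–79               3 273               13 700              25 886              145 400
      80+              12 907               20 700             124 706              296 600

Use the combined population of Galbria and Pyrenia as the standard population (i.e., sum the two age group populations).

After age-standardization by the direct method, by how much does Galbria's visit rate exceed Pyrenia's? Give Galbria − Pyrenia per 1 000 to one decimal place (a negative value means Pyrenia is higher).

141.6

Age-specific rates per 1 000 for Galbria: 737.107, 275.727, 238.905, 623.527.
For Pyrenia: 525.183, 236.507, 178.033, 420.452.
Combined standard total = 712 700; weights = 0.1424, 0.1891, 0.2232, 0.4452.
Galbria: 0.1424×737.107 + 0.1891×275.727 + 0.2232×238.905 + 0.4452×623.527 = 488.0583 per 1 000.
Pyrenia: 0.1424×525.183 + 0.1891×236.507 + 0.2232×178.033 + 0.4452×420.452 = 346.4595 per 1 000.
Difference = 488.0583 − 346.4595 = 141.5988.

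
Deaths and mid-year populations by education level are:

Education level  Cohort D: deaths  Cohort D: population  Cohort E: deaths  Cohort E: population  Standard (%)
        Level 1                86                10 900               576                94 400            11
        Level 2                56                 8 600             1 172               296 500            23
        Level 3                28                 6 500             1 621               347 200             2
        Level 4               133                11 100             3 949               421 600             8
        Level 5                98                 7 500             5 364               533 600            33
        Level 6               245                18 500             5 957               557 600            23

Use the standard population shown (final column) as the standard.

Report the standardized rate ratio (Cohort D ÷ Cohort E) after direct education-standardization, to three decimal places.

1.314

Education-specific rates per 100 000 for Cohort D: 788.99, 651.16, 430.77, 1198.20, 1306.67, 1324.32.
For Cohort E: 610.17, 395.28, 466.88, 936.67, 1005.25, 1068.33.
Standard weights: 0.11, 0.23, 0.02, 0.08, 0.33, 0.23.
Cohort D: 0.1100×788.99 + 0.2300×651.16 + 0.0200×430.77 + 0.0800×1198.20 + 0.3300×1306.67 + 0.2300×1324.32 = 1076.8223 per 100 000.
Cohort E: 0.1100×610.17 + 0.2300×395.28 + 0.0200×466.88 + 0.0800×936.67 + 0.3300×1005.25 + 0.2300×1068.33 = 819.7510 per 100 000.
Ratio = 1076.8223 ÷ 819.7510 = 1.31360.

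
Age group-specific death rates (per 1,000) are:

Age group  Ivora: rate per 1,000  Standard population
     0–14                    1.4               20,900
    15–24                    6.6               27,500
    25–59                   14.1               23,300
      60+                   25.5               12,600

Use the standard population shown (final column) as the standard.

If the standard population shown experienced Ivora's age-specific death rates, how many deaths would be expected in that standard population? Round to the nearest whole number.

Expected deaths = Σ (standard pop × age-specific rate ÷ 1,000)
= 20,900×1.4/1,000 + 27,500×6.6/1,000 + 23,300×14.1/1,000 + 12,600×25.5/1,000
= 29.26 + 181.50 + 328.53 + 321.30 = 860.59.

861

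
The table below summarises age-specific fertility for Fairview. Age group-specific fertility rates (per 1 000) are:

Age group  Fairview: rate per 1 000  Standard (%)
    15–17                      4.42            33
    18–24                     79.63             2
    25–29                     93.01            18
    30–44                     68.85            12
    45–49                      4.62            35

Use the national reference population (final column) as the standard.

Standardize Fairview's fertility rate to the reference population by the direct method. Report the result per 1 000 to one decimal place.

29.7

Standard weights: 0.33, 0.02, 0.18, 0.12, 0.35.
Standardized rate: 0.3300×4.42 + 0.0200×79.63 + 0.1800×93.01 + 0.1200×68.85 + 0.3500×4.62 = 29.6720 per 1 000.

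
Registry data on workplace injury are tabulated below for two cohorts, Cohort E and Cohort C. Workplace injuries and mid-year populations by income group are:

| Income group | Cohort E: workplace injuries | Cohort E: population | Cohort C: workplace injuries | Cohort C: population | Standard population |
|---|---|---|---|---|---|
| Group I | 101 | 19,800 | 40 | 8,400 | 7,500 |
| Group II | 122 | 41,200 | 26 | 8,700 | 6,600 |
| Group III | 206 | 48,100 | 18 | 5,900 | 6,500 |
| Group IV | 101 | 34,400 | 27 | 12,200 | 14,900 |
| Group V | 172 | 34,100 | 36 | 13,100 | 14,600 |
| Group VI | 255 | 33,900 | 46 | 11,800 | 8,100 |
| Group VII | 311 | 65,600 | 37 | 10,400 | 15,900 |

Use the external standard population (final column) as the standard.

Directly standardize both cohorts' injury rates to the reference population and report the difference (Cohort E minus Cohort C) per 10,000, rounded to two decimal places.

Income-specific rates per 10,000 for Cohort E: 51.01, 29.61, 42.83, 29.36, 50.44, 75.22, 47.41.
For Cohort C: 47.62, 29.89, 30.51, 22.13, 27.48, 38.98, 35.58.
Standard total = 74,100; weights = 0.1012, 0.0891, 0.0877, 0.2011, 0.1970, 0.1093, 0.2146.
Cohort E: 0.1012×51.01 + 0.0891×29.61 + 0.0877×42.83 + 0.2011×29.36 + 0.1970×50.44 + 0.1093×75.22 + 0.2146×47.41 = 45.7945 per 10,000.
Cohort C: 0.1012×47.62 + 0.0891×29.89 + 0.0877×30.51 + 0.2011×22.13 + 0.1970×27.48 + 0.1093×38.98 + 0.2146×35.58 = 31.9177 per 10,000.
Difference = 45.7945 − 31.9177 = 13.8768.

13.88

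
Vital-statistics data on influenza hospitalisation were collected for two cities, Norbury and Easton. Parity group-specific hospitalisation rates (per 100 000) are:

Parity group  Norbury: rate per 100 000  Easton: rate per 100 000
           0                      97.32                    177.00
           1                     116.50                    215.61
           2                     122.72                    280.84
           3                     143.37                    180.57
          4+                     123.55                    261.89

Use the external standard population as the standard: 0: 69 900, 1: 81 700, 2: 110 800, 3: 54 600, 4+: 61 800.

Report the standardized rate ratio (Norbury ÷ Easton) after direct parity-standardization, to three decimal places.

0.521

Standard total = 378 800; weights = 0.1845, 0.2157, 0.2925, 0.1441, 0.1631.
Norbury: 0.1845×97.32 + 0.2157×116.50 + 0.2925×122.72 + 0.1441×143.37 + 0.1631×123.55 = 119.8033 per 100 000.
Easton: 0.1845×177.00 + 0.2157×215.61 + 0.2925×280.84 + 0.1441×180.57 + 0.1631×261.89 = 230.0650 per 100 000.
Ratio = 119.8033 ÷ 230.0650 = 0.52074.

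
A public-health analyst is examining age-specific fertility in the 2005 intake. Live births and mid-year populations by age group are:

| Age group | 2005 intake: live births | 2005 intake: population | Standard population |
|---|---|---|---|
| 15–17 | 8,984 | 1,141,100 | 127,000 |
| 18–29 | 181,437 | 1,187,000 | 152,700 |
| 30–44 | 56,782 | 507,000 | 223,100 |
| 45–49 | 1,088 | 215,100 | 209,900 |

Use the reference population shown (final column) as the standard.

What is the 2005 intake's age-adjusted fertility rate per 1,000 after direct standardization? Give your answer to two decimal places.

Age-specific rates per 1,000 for the 2005 intake: 7.873, 152.853, 111.996, 5.058.
Standard total = 712,700; weights = 0.1782, 0.2143, 0.3130, 0.2945.
Standardized rate: 0.1782×7.873 + 0.2143×152.853 + 0.3130×111.996 + 0.2945×5.058 = 70.7010 per 1,000.

70.70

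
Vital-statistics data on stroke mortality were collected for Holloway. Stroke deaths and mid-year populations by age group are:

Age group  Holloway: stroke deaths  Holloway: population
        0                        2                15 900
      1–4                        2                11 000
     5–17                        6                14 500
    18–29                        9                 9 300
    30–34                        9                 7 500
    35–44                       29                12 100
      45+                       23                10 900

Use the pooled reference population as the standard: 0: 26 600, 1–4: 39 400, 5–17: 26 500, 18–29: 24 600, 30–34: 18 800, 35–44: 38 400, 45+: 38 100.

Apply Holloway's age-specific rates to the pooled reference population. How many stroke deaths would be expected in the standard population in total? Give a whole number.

240

Age-specific rates per 100 000 for Holloway: 12.58, 18.18, 41.38, 96.77, 120.00, 239.67, 211.01.
Expected stroke deaths = Σ (standard pop × age-specific rate ÷ 100 000)
= 26 600×12.58/100 000 + 39 400×18.18/100 000 + 26 500×41.38/100 000 + 24 600×96.77/100 000 + 18 800×120.00/100 000 + 38 400×239.67/100 000 + 38 100×211.01/100 000
= 3.35 + 7.16 + 10.97 + 23.81 + 22.56 + 92.03 + 80.39 = 240.27.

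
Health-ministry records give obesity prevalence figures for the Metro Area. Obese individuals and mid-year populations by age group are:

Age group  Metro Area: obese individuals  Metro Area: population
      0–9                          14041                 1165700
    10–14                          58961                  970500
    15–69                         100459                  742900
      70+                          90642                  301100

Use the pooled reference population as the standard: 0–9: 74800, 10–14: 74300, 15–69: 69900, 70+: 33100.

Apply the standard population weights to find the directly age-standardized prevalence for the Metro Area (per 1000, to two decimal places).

Age-specific rates per 1000 for the Metro Area: 12.045, 60.753, 135.225, 301.036.
Standard total = 252100; weights = 0.2967, 0.2947, 0.2773, 0.1313.
Standardized rate: 0.2967×12.045 + 0.2947×60.753 + 0.2773×135.225 + 0.1313×301.036 = 98.4986 per 1000.

98.50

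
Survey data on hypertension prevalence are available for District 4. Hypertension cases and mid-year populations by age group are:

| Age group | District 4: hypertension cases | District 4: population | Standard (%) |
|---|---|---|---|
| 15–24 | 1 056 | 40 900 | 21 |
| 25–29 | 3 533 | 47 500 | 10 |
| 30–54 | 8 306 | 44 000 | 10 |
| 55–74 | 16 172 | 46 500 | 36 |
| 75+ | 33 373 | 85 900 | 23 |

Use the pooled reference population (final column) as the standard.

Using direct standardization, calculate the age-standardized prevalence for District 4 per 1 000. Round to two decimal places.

246.30

Age-specific rates per 1 000 for District 4: 25.819, 74.379, 188.773, 347.785, 388.510.
Standard weights: 0.21, 0.10, 0.10, 0.36, 0.23.
Standardized rate: 0.2100×25.819 + 0.1000×74.379 + 0.1000×188.773 + 0.3600×347.785 + 0.2300×388.510 = 246.2970 per 1 000.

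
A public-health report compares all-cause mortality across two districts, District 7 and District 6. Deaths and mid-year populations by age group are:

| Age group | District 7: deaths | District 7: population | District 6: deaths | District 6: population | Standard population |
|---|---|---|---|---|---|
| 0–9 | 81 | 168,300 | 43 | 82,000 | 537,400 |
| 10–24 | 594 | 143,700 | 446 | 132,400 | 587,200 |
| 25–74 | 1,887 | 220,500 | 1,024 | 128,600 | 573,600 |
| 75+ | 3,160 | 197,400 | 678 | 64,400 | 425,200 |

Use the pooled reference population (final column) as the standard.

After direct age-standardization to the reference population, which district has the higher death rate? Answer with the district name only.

Age-specific rates per 100,000 for District 7: 48.13, 413.36, 855.78, 1600.81.
For District 6: 52.44, 336.86, 796.27, 1052.80.
Standard total = 2,123,400; weights = 0.2531, 0.2765, 0.2701, 0.2002.
District 7: 0.2531×48.13 + 0.2765×413.36 + 0.2701×855.78 + 0.2002×1600.81 = 678.2195 per 100,000.
District 6: 0.2531×52.44 + 0.2765×336.86 + 0.2701×796.27 + 0.2002×1052.80 = 532.3402 per 100,000.

District 7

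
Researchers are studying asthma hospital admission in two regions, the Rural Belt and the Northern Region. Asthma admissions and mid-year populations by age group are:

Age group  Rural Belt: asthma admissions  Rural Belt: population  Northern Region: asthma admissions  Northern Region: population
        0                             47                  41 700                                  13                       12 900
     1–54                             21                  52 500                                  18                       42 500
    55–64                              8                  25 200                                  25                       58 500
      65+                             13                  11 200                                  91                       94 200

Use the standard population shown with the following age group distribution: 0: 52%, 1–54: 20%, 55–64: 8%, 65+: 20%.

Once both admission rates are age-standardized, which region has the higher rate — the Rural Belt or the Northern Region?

Age-specific rates per 10 000 for the Rural Belt: 11.27, 4.00, 3.17, 11.61.
For the Northern Region: 10.08, 4.24, 4.27, 9.66.
Standard weights: 0.52, 0.20, 0.08, 0.20.
The Rural Belt: 0.5200×11.27 + 0.2000×4.00 + 0.0800×3.17 + 0.2000×11.61 = 9.2363 per 10 000.
The Northern Region: 0.5200×10.08 + 0.2000×4.24 + 0.0800×4.27 + 0.2000×9.66 = 8.3613 per 10 000.
The crude rates (6.81 vs 7.06) would put the Northern Region higher, but that reflects its age composition; once standardized to a common age structure, the Rural Belt has the higher underlying rate.

Rural Belt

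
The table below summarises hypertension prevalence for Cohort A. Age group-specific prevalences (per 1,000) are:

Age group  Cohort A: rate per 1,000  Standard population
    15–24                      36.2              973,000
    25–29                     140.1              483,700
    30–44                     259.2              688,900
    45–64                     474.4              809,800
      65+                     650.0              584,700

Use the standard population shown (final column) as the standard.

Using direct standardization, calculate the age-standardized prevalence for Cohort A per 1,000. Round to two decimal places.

Standard total = 3,540,100; weights = 0.2749, 0.1366, 0.1946, 0.2288, 0.1652.
Standardized rate: 0.2749×36.2 + 0.1366×140.1 + 0.1946×259.2 + 0.2288×474.4 + 0.1652×650.0 = 295.4086 per 1,000.

295.41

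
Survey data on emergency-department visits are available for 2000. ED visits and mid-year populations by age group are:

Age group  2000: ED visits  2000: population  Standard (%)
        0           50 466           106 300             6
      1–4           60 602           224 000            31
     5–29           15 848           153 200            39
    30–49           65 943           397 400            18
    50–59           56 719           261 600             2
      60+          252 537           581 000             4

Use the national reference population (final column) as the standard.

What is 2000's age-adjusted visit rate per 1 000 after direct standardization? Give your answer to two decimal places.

204.29

Age-specific rates per 1 000 for 2000: 474.751, 270.545, 103.446, 165.936, 216.816, 434.659.
Standard weights: 0.06, 0.31, 0.39, 0.18, 0.02, 0.04.
Standardized rate: 0.0600×474.751 + 0.3100×270.545 + 0.3900×103.446 + 0.1800×165.936 + 0.0200×216.816 + 0.0400×434.659 = 204.2892 per 1 000.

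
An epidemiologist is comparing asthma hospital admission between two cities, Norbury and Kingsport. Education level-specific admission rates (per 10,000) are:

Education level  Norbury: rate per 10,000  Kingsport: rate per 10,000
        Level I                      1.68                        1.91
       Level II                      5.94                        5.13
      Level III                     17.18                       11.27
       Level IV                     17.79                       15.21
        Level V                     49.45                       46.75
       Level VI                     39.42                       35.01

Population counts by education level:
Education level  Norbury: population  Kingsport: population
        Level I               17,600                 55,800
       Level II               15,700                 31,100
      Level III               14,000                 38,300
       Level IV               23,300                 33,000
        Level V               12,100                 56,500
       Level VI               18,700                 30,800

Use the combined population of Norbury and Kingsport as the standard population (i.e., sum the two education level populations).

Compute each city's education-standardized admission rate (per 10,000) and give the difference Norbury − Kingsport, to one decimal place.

2.5

Combined standard total = 346,900; weights = 0.2116, 0.1349, 0.1508, 0.1623, 0.1978, 0.1427.
Norbury: 0.2116×1.68 + 0.1349×5.94 + 0.1508×17.18 + 0.1623×17.79 + 0.1978×49.45 + 0.1427×39.42 = 22.0379 per 10,000.
Kingsport: 0.2116×1.91 + 0.1349×5.13 + 0.1508×11.27 + 0.1623×15.21 + 0.1978×46.75 + 0.1427×35.01 = 19.5044 per 10,000.
Difference = 22.0379 − 19.5044 = 2.5335.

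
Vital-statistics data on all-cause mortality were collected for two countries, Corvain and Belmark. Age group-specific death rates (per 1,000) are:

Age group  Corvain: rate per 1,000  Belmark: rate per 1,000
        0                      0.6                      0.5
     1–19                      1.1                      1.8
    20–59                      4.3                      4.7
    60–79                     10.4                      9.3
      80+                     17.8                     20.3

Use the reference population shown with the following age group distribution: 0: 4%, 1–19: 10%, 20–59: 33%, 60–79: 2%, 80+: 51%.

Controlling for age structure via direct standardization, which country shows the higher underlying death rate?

Belmark

Standard weights: 0.04, 0.10, 0.33, 0.02, 0.51.
Corvain: 0.0400×0.6 + 0.1000×1.1 + 0.3300×4.3 + 0.0200×10.4 + 0.5100×17.8 = 10.8390 per 1,000.
Belmark: 0.0400×0.5 + 0.1000×1.8 + 0.3300×4.7 + 0.0200×9.3 + 0.5100×20.3 = 12.2900 per 1,000.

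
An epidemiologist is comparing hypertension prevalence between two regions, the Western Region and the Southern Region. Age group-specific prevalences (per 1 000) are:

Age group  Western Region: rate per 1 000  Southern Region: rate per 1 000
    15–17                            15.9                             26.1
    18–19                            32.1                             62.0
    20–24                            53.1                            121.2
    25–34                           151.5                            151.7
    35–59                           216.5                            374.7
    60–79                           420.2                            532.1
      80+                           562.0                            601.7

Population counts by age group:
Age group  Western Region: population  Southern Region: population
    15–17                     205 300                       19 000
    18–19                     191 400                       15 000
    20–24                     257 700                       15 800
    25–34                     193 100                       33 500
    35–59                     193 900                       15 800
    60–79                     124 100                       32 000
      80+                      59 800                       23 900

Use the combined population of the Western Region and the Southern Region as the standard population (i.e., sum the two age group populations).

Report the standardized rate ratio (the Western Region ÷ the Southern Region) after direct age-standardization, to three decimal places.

Combined standard total = 1 380 300; weights = 0.1625, 0.1495, 0.1981, 0.1642, 0.1519, 0.1131, 0.0606.
The Western Region: 0.1625×15.9 + 0.1495×32.1 + 0.1981×53.1 + 0.1642×151.5 + 0.1519×216.5 + 0.1131×420.2 + 0.0606×562.0 = 157.2682 per 1 000.
The Southern Region: 0.1625×26.1 + 0.1495×62.0 + 0.1981×121.2 + 0.1642×151.7 + 0.1519×374.7 + 0.1131×532.1 + 0.0606×601.7 = 216.0198 per 1 000.
Ratio = 157.2682 ÷ 216.0198 = 0.72803.

0.728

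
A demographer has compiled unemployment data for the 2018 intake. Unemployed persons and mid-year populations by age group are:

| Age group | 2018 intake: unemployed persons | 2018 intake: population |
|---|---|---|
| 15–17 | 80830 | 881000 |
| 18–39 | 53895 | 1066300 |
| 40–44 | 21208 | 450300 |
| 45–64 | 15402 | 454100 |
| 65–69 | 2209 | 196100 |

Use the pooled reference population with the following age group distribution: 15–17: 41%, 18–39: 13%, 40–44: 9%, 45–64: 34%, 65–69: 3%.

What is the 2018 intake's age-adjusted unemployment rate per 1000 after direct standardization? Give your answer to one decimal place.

60.3

Age-specific rates per 1000 for the 2018 intake: 91.748, 50.544, 47.097, 33.918, 11.265.
Standard weights: 0.41, 0.13, 0.09, 0.34, 0.03.
Standardized rate: 0.4100×91.748 + 0.1300×50.544 + 0.0900×47.097 + 0.3400×33.918 + 0.0300×11.265 = 60.2961 per 1000.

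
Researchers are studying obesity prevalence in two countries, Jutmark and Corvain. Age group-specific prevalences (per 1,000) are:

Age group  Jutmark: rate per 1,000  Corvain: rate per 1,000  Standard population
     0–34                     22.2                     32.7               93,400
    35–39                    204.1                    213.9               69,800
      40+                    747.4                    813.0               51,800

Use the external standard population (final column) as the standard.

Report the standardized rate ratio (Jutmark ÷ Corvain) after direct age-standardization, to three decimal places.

Standard total = 215,000; weights = 0.4344, 0.3247, 0.2409.
Jutmark: 0.4344×22.2 + 0.3247×204.1 + 0.2409×747.4 = 255.9767 per 1,000.
Corvain: 0.4344×32.7 + 0.3247×213.9 + 0.2409×813.0 = 279.5247 per 1,000.
Ratio = 255.9767 ÷ 279.5247 = 0.91576.

0.916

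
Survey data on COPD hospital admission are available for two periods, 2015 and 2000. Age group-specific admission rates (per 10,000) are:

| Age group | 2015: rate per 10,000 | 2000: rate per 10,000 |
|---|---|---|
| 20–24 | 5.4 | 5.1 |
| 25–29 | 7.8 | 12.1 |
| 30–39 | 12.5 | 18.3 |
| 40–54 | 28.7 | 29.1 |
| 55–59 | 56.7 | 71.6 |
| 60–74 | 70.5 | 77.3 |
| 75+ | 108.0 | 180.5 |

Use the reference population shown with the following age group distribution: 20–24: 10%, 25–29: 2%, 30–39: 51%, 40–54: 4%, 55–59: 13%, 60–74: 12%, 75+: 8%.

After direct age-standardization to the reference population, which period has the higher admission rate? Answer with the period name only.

2000

Standard weights: 0.10, 0.02, 0.51, 0.04, 0.13, 0.12, 0.08.
2015: 0.1000×5.4 + 0.0200×7.8 + 0.5100×12.5 + 0.0400×28.7 + 0.1300×56.7 + 0.1200×70.5 + 0.0800×108.0 = 32.6900 per 10,000.
2000: 0.1000×5.1 + 0.0200×12.1 + 0.5100×18.3 + 0.0400×29.1 + 0.1300×71.6 + 0.1200×77.3 + 0.0800×180.5 = 44.2730 per 10,000.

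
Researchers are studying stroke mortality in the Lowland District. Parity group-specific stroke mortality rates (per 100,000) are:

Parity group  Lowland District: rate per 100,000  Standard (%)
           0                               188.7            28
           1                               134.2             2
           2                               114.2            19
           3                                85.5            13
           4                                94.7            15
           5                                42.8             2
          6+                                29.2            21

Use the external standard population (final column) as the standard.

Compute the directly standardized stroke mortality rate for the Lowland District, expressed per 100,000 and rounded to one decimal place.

Standard weights: 0.28, 0.02, 0.19, 0.13, 0.15, 0.02, 0.21.
Standardized rate: 0.2800×188.7 + 0.0200×134.2 + 0.1900×114.2 + 0.1300×85.5 + 0.1500×94.7 + 0.0200×42.8 + 0.2100×29.2 = 109.5260 per 100,000.

109.5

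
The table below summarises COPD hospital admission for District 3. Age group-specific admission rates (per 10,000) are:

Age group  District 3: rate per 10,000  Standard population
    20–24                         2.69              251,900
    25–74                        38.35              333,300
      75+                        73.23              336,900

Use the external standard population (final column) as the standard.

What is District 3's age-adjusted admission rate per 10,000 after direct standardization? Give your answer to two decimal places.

41.35

Standard total = 922,100; weights = 0.2732, 0.3615, 0.3654.
Standardized rate: 0.2732×2.69 + 0.3615×38.35 + 0.3654×73.23 = 41.3522 per 10,000.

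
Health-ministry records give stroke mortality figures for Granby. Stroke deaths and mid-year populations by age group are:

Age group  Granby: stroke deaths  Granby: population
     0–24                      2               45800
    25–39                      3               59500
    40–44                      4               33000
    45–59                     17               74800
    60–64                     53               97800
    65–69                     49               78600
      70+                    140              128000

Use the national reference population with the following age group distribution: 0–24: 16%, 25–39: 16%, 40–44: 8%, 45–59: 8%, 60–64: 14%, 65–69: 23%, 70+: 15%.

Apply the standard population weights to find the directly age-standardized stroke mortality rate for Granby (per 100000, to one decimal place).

Age-specific rates per 100000 for Granby: 4.37, 5.04, 12.12, 22.73, 54.19, 62.34, 109.38.
Standard weights: 0.16, 0.16, 0.08, 0.08, 0.14, 0.23, 0.15.
Standardized rate: 0.1600×4.37 + 0.1600×5.04 + 0.0800×12.12 + 0.0800×22.73 + 0.1400×54.19 + 0.2300×62.34 + 0.1500×109.38 = 42.6249 per 100000.

42.6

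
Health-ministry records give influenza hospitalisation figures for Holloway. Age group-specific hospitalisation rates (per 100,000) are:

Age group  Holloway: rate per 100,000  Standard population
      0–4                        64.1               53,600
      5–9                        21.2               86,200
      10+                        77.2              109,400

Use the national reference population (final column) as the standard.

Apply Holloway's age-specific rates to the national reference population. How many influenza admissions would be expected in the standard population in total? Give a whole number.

137

Expected influenza admissions = Σ (standard pop × age-specific rate ÷ 100,000)
= 53,600×64.1/100,000 + 86,200×21.2/100,000 + 109,400×77.2/100,000
= 34.36 + 18.27 + 84.46 = 137.09.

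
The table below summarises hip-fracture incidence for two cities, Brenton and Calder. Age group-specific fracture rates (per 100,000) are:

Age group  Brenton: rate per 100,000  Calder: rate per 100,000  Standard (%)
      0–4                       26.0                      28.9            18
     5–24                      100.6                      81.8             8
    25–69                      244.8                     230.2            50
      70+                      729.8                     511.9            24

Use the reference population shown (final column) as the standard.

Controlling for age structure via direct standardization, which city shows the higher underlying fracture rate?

Brenton

Standard weights: 0.18, 0.08, 0.50, 0.24.
Brenton: 0.1800×26.0 + 0.0800×100.6 + 0.5000×244.8 + 0.2400×729.8 = 310.2800 per 100,000.
Calder: 0.1800×28.9 + 0.0800×81.8 + 0.5000×230.2 + 0.2400×511.9 = 249.7020 per 100,000.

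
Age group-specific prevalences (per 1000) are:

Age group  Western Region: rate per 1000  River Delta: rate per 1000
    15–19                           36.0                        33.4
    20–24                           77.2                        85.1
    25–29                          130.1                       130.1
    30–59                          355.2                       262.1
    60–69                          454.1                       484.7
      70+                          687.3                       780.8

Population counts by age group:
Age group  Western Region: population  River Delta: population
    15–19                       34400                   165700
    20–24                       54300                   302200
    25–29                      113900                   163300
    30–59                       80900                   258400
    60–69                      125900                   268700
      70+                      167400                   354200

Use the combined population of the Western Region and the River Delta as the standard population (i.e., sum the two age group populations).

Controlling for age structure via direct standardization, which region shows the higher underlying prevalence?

River Delta

Combined standard total = 2089300; weights = 0.0958, 0.1706, 0.1327, 0.1624, 0.1889, 0.2497.
The Western Region: 0.0958×36.0 + 0.1706×77.2 + 0.1327×130.1 + 0.1624×355.2 + 0.1889×454.1 + 0.2497×687.3 = 348.9169 per 1000.
The River Delta: 0.0958×33.4 + 0.1706×85.1 + 0.1327×130.1 + 0.1624×262.1 + 0.1889×484.7 + 0.2497×780.8 = 364.0184 per 1000.
The crude rates (383.51 vs 348.44) would put the Western Region higher, but that reflects its age composition; once standardized to a common age structure, the River Delta has the higher underlying rate.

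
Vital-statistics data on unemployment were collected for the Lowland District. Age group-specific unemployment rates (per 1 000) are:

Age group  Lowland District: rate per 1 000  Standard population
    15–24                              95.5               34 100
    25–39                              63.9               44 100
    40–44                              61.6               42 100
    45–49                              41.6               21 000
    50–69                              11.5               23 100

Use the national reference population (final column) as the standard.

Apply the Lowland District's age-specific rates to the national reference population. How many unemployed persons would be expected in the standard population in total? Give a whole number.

Expected unemployed persons = Σ (standard pop × age-specific rate ÷ 1 000)
= 34 100×95.5/1 000 + 44 100×63.9/1 000 + 42 100×61.6/1 000 + 21 000×41.6/1 000 + 23 100×11.5/1 000
= 3256.55 + 2817.99 + 2593.36 + 873.60 + 265.65 = 9807.15.

9807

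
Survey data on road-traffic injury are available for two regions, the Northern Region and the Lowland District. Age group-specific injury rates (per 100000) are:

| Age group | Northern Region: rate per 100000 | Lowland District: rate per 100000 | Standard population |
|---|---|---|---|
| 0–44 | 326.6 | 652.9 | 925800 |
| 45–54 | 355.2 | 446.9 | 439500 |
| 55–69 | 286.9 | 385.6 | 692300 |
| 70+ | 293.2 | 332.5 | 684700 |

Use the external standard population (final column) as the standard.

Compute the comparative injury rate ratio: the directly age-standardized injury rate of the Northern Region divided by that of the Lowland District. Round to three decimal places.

Standard total = 2742300; weights = 0.3376, 0.1603, 0.2525, 0.2497.
The Northern Region: 0.3376×326.6 + 0.1603×355.2 + 0.2525×286.9 + 0.2497×293.2 = 312.8219 per 100000.
The Lowland District: 0.3376×652.9 + 0.1603×446.9 + 0.2525×385.6 + 0.2497×332.5 = 472.4067 per 100000.
Ratio = 312.8219 ÷ 472.4067 = 0.66219.

0.662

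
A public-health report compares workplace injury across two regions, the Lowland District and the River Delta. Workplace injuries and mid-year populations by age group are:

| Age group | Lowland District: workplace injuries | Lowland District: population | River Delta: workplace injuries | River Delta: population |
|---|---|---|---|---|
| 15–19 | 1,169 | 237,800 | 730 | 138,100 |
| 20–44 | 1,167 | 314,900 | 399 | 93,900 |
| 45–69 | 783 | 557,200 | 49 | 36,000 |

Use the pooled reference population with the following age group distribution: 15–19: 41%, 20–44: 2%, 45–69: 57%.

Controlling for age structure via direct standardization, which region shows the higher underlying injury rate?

Age-specific rates per 10,000 for the Lowland District: 49.16, 37.06, 14.05.
For the River Delta: 52.86, 42.49, 13.61.
Standard weights: 0.41, 0.02, 0.57.
The Lowland District: 0.4100×49.16 + 0.0200×37.06 + 0.5700×14.05 = 28.9062 per 10,000.
The River Delta: 0.4100×52.86 + 0.0200×42.49 + 0.5700×13.61 = 30.2809 per 10,000.

River Delta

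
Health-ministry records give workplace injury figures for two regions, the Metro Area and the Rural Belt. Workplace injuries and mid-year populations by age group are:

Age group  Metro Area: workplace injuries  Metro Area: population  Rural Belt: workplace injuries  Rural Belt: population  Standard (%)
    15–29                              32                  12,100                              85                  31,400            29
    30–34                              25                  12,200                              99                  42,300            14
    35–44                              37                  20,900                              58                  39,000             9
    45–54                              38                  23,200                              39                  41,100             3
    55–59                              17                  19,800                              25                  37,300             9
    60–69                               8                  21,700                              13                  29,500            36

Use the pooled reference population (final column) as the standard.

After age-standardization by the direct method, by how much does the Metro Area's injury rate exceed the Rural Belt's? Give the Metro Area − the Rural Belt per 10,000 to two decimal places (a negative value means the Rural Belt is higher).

Age-specific rates per 10,000 for the Metro Area: 26.45, 20.49, 17.70, 16.38, 8.59, 3.69.
For the Rural Belt: 27.07, 23.40, 14.87, 9.49, 6.70, 4.41.
Standard weights: 0.29, 0.14, 0.09, 0.03, 0.09, 0.36.
The Metro Area: 0.2900×26.45 + 0.1400×20.49 + 0.0900×17.70 + 0.0300×16.38 + 0.0900×8.59 + 0.3600×3.69 = 14.7229 per 10,000.
The Rural Belt: 0.2900×27.07 + 0.1400×23.40 + 0.0900×14.87 + 0.0300×9.49 + 0.0900×6.70 + 0.3600×4.41 = 14.9397 per 10,000.
Difference = 14.7229 − 14.9397 = -0.2168.

-0.22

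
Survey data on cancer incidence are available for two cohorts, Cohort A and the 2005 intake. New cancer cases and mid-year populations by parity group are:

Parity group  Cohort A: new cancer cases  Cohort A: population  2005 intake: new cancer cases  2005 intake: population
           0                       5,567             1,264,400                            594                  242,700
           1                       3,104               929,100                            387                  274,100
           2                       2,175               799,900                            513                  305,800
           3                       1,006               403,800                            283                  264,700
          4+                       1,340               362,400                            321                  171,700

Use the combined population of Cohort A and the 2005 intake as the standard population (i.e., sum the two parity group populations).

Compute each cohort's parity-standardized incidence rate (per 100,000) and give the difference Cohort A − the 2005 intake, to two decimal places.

Parity-specific rates per 100,000 for Cohort A: 440.29, 334.09, 271.91, 249.13, 369.76.
For the 2005 intake: 244.75, 141.19, 167.76, 106.91, 186.95.
Combined standard total = 5,018,600; weights = 0.3003, 0.2397, 0.2203, 0.1332, 0.1064.
Cohort A: 0.3003×440.29 + 0.2397×334.09 + 0.2203×271.91 + 0.1332×249.13 + 0.1064×369.76 = 344.7602 per 100,000.
The 2005 intake: 0.3003×244.75 + 0.2397×141.19 + 0.2203×167.76 + 0.1332×106.91 + 0.1064×186.95 = 178.4460 per 100,000.
Difference = 344.7602 − 178.4460 = 166.3142.

166.31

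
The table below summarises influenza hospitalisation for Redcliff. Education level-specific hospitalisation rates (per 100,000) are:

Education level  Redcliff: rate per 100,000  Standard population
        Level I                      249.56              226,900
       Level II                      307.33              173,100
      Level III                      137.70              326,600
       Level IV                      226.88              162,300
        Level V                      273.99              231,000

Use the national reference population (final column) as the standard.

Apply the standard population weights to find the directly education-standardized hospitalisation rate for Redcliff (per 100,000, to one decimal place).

Standard total = 1,119,900; weights = 0.2026, 0.1546, 0.2916, 0.1449, 0.2063.
Standardized rate: 0.2026×249.56 + 0.1546×307.33 + 0.2916×137.70 + 0.1449×226.88 + 0.2063×273.99 = 227.6195 per 100,000.

227.6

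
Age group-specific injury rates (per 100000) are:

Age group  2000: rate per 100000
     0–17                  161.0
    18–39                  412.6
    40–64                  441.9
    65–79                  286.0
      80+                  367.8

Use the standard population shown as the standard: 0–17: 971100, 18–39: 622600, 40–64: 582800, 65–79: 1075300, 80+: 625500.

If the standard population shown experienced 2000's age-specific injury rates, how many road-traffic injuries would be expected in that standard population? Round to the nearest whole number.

12084

Expected road-traffic injuries = Σ (standard pop × age-specific rate ÷ 100000)
= 971100×161.0/100000 + 622600×412.6/100000 + 582800×441.9/100000 + 1075300×286.0/100000 + 625500×367.8/100000
= 1563.47 + 2568.85 + 2575.39 + 3075.36 + 2300.59 = 12083.66.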